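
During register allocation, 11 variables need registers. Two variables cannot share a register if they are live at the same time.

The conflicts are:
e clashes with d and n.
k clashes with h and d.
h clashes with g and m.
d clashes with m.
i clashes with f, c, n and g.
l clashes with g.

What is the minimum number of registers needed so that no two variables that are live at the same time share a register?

3

The cycle e-n-i-g-h-m-d-e has odd length 7, so it cannot be 2-colored; at least 3 registers are needed.
3 registers suffice: e=3, k=2, h=1, d=1, i=1, l=1, f=2, c=2, n=2, g=2, m=2. Each listed conflict is separated.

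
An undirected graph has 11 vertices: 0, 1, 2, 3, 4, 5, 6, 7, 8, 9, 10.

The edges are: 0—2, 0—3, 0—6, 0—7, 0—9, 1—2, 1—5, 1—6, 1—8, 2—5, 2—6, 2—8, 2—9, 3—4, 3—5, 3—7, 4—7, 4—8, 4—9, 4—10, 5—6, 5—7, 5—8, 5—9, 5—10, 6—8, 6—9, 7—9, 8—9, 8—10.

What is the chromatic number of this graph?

2, 5, 6, 8, 9 form a clique, so at least 5 colors are needed.
5 colors suffice: color a → {0, 4, 5}; color b → {7, 8}; color c → {1, 3, 9, 10}; color d → {6}; color e → {2}. Every edge joins two different colors.

5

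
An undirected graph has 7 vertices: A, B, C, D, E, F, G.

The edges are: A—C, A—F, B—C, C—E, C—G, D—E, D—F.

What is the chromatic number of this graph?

The cycle E-C-A-F-D-E has odd length 5, so it cannot be 2-colored; at least 3 colors are needed.
One proper 3-coloring: A=2, B=2, C=1, D=1, E=2, F=3, G=2. Each edge has distinct colors on its endpoints.

3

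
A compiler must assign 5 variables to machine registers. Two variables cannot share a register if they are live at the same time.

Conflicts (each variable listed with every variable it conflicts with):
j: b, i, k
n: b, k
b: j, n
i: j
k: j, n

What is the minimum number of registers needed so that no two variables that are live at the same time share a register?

j and k conflict, so at least 2 registers are needed.
2 registers suffice: register 1 → {j, n}; register 2 → {b, i, k}. Each listed conflict is separated.

2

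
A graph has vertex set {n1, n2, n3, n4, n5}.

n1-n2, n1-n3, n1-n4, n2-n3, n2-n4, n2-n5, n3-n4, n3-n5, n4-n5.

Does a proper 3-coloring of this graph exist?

No

n1, n2, n3, n4 form a clique, so at least 4 colors are needed.
So 3 colors are not enough.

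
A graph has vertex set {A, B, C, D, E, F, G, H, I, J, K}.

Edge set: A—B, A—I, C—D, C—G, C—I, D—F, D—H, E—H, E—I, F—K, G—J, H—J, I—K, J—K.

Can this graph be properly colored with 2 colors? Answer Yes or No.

No

The cycle G-J-K-I-C-G has odd length 5, so it cannot be 2-colored; at least 3 colors are needed.
So 2 colors are not enough.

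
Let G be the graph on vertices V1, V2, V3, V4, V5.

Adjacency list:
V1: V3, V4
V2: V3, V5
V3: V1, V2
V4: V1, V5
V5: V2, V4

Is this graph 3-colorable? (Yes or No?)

The chromatic number is 3. The cycle V2-V3-V1-V4-V5-V2 has odd length 5, so it cannot be 2-colored; at least 3 colors are needed.
3 colors suffice: color 1 → {V1, V5}; color 2 → {V3, V4}; color 3 → {V2}.
That is already a proper 3-coloring.

Yes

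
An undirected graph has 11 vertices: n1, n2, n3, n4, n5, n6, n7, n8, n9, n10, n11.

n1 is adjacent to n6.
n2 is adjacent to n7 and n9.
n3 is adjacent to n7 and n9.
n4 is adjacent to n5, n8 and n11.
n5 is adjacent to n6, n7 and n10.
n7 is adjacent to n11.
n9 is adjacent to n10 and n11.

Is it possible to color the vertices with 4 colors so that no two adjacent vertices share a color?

The chromatic number is 3. The cycle n5-n7-n11-n9-n10-n5 has odd length 5, so it cannot be 2-colored; at least 3 colors are needed.
One proper 3-coloring: n1=blue, n2=blue, n3=blue, n4=red, n5=blue, n6=red, n7=red, n8=blue, n9=red, n10=green, n11=blue.
Since 4 ≥ 3, a proper 4-coloring certainly exists.

Yes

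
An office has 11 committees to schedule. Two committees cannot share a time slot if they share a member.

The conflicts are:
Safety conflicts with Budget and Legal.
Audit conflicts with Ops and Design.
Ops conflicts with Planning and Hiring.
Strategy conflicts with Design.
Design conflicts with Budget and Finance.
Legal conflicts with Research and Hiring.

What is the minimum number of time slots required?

The cycle Audit-Ops-Hiring-Legal-Safety-Budget-Design-Audit has odd length 7, so it cannot be 2-colored; at least 3 time slots are needed.
3 time slots suffice: time slot 1 → {Ops, Design, Legal}; time slot 2 → {Audit, Strategy, Planning, Budget, Finance, Research, Hiring}; time slot 3 → {Safety}. Every pair that conflicts lands in different time slots.

3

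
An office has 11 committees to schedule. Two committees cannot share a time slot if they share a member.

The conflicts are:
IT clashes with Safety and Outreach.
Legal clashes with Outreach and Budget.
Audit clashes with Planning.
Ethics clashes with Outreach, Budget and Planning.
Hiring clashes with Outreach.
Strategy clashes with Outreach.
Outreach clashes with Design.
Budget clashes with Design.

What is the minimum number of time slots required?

Ethics and Outreach conflict, so at least 2 time slots are needed.
2 time slots suffice: IT=2, Safety=1, Legal=2, Audit=2, Ethics=2, Hiring=2, Strategy=2, Outreach=1, Budget=1, Planning=1, Design=2. Every pair that conflicts lands in different time slots.

2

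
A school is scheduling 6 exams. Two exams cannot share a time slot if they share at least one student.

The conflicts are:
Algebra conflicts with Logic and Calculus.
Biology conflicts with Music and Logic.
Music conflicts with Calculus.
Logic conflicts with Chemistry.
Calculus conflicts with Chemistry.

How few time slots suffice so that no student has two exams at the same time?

3

The cycle Calculus-Chemistry-Logic-Biology-Music-Calculus has odd length 5, so it cannot be 2-colored; at least 3 time slots are needed.
3 time slots suffice: time slot 1 → {Logic, Calculus}; time slot 2 → {Algebra, Biology, Chemistry}; time slot 3 → {Music}. Each listed conflict is separated.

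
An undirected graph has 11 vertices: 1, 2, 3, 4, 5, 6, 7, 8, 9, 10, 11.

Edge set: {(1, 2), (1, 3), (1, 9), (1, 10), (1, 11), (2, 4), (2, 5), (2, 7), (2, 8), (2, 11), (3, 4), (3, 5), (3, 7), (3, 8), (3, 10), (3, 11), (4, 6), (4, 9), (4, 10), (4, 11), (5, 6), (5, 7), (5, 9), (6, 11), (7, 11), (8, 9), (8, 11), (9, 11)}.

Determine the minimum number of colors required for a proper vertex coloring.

3

8, 9, 11 form a triangle, so at least 3 colors are needed.
One proper 3-coloring: 1=green, 2=blue, 3=blue, 4=green, 5=red, 6=blue, 7=green, 8=green, 9=blue, 10=red, 11=red. Every edge joins two different colors.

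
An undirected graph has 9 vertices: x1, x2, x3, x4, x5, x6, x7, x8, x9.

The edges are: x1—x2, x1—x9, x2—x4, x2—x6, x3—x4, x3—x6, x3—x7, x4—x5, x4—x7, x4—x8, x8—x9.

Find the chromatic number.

3

x3, x4, x7 are pairwise adjacent, so at least 3 colors are needed.
One proper 3-coloring: x1=green, x2=blue, x3=blue, x4=red, x5=blue, x6=red, x7=green, x8=blue, x9=red. Every edge joins two different colors.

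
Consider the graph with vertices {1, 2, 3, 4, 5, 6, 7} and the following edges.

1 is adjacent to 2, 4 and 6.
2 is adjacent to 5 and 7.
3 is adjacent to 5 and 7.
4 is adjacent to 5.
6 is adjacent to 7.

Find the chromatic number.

6 and 7 are adjacent, so at least 2 colors are needed.
2 colors suffice: 1=a, 2=b, 3=b, 4=b, 5=a, 6=b, 7=a. No two adjacent vertices share a color.

2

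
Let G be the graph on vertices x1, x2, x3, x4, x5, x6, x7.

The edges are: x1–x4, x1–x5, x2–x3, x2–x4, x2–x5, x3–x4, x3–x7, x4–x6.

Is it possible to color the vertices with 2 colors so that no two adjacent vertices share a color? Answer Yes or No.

No

x2, x3, x4 form a triangle, so at least 3 colors are needed.
So 2 colors are not enough.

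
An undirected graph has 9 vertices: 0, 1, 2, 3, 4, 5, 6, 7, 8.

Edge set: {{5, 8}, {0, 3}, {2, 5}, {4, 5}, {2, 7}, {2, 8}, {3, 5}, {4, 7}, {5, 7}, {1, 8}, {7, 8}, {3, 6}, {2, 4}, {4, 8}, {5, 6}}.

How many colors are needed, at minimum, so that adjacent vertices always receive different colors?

5

2, 4, 5, 7, 8 are pairwise adjacent (a clique of size 5), so at least 5 colors are needed.
5 colors suffice: color a → {0, 1, 5}; color b → {3, 8}; color c → {6, 7}; color d → {4}; color e → {2}. Every edge joins two different colors.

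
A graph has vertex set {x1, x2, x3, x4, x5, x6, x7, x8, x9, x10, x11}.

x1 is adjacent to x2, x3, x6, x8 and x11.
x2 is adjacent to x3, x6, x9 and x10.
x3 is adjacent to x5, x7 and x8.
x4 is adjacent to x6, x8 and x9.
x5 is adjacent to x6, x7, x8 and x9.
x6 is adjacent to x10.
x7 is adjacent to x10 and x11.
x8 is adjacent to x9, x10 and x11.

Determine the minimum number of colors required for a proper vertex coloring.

x2, x6, x10 are pairwise adjacent, so at least 3 colors are needed.
3 colors suffice: color 1 → {x2, x7, x8}; color 2 → {x3, x6, x9, x11}; color 3 → {x1, x4, x5, x10}. Each edge has distinct colors on its endpoints.

3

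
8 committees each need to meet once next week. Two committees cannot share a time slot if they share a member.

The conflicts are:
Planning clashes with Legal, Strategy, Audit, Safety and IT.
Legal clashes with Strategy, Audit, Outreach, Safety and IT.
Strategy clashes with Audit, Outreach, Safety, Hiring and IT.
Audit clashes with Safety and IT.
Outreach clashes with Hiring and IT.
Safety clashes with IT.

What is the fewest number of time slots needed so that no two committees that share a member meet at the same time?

Planning, Legal, Strategy, Audit, Safety, IT pairwise conflict, so at least 6 time slots are needed.
A valid assignment using 6 time slots: Planning=4, Legal=2, Strategy=1, Audit=6, Outreach=4, Safety=5, Hiring=2, IT=3. Every pair that conflicts lands in different time slots.

6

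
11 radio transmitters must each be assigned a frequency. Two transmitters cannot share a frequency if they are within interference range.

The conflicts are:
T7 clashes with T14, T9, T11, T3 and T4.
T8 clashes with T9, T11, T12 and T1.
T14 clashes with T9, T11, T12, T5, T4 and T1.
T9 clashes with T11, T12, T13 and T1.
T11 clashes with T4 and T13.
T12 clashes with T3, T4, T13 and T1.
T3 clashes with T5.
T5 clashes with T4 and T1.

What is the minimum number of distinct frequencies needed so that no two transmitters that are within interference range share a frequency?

T7, T14, T11, T4 all conflict with each other, so at least 4 frequencies are needed.
4 frequencies suffice: frequency 1 → {T8, T14, T3, T13}; frequency 2 → {T11, T12, T5}; frequency 3 → {T9, T4}; frequency 4 → {T7, T1}. Every pair that conflicts lands in different frequencies.

4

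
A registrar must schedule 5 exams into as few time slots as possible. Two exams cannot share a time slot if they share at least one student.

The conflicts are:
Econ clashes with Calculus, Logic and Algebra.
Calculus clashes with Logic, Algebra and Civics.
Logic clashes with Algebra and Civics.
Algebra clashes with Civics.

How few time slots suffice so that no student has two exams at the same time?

4

Econ, Calculus, Logic, Algebra all conflict with each other, so at least 4 time slots are needed.
4 time slots suffice: time slot 1 → {Calculus}; time slot 2 → {Algebra}; time slot 3 → {Logic}; time slot 4 → {Econ, Civics}. Every pair that conflicts lands in different time slots.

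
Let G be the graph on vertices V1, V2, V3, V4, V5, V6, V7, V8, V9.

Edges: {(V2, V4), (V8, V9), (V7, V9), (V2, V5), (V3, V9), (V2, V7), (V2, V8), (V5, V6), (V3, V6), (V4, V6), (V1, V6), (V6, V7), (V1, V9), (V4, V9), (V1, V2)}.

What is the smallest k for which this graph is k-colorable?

2

V2 and V7 are adjacent, so at least 2 colors are needed.
2 colors suffice: color 1 → {V2, V6, V9}; color 2 → {V1, V3, V4, V5, V7, V8}. Each edge has distinct colors on its endpoints.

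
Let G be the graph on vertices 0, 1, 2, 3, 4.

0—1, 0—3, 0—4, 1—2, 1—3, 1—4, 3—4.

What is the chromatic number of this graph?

4

0, 1, 3, 4 are pairwise adjacent (a clique of size 4), so at least 4 colors are needed.
4 colors suffice: color a → {1}; color b → {2, 4}; color c → {0}; color d → {3}. No two adjacent vertices share a color.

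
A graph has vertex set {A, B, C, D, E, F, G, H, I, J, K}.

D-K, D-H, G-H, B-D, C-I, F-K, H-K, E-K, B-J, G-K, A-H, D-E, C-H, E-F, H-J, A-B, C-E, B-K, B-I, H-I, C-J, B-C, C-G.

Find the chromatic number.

G, H, K are pairwise adjacent, so at least 3 colors are needed.
3 colors suffice: color 1 → {B, E, H}; color 2 → {A, C, K}; color 3 → {D, F, G, I, J}. No two adjacent vertices share a color.

3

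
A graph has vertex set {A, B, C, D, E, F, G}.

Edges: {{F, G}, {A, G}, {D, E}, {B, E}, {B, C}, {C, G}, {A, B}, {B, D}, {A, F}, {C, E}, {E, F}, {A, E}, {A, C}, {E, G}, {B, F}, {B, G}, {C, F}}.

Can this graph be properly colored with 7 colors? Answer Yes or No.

Yes

The chromatic number is 6. A, B, C, E, F, G are pairwise adjacent (a clique of size 6), so at least 6 colors are needed.
6 colors suffice: color 1 → {E}; color 2 → {B}; color 3 → {D, G}; color 4 → {F}; color 5 → {C}; color 6 → {A}.
Since 7 ≥ 6, a proper 7-coloring certainly exists.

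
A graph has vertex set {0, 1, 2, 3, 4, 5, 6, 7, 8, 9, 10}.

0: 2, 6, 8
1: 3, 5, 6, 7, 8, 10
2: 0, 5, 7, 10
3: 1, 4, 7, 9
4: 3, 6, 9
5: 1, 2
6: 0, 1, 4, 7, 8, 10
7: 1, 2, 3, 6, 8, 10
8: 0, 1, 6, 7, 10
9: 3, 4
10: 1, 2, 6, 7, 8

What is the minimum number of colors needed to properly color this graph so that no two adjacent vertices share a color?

1, 6, 7, 8, 10 form a clique, so at least 5 colors are needed.
A valid assignment using 5 colors: 0=blue, 1=green, 2=red, 3=red, 4=blue, 5=blue, 6=red, 7=blue, 8=purple, 9=green, 10=yellow. Every edge joins two different colors.

5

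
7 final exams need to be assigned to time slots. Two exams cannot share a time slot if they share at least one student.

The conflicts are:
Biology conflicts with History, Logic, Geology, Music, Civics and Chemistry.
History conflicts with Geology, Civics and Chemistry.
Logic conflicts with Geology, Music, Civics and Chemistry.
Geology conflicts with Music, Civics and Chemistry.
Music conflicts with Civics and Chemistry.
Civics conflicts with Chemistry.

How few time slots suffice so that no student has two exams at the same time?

6

Biology, Logic, Geology, Music, Civics, Chemistry are mutually in conflict, so at least 6 time slots are needed.
6 time slots suffice: Biology=1, History=5, Logic=6, Geology=2, Music=5, Civics=4, Chemistry=3. Each listed conflict is separated.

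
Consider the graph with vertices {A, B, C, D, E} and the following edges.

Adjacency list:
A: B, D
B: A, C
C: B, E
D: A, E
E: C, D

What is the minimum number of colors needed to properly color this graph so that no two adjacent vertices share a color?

The cycle E-D-A-B-C-E has odd length 5, so it cannot be 2-colored; at least 3 colors are needed.
3 colors suffice: color 1 → {A, C}; color 2 → {B, D}; color 3 → {E}. Every edge joins two different colors.

3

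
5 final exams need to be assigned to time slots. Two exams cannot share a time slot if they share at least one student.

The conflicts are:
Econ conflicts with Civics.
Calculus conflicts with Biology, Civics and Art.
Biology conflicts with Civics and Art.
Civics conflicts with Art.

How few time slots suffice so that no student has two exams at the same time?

4

Calculus, Biology, Civics, Art all conflict with each other, so at least 4 time slots are needed.
Using 4 time slots: Econ=2, Calculus=3, Biology=2, Civics=1, Art=4. No two conflicting exams share a time slot.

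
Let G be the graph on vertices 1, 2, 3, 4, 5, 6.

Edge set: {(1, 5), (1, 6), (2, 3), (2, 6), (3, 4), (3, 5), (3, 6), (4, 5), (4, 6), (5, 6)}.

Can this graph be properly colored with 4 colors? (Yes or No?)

Yes

The chromatic number is 4. 3, 4, 5, 6 are pairwise adjacent (a clique of size 4), so at least 4 colors are needed.
One proper 4-coloring: 1=c, 2=b, 3=c, 4=d, 5=b, 6=a.
That is already a proper 4-coloring.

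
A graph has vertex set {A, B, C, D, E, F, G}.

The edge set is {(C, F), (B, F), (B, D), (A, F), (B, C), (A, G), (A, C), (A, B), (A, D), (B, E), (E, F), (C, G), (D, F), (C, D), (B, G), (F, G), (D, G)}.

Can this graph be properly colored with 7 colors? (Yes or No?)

The chromatic number is 6. A, B, C, D, F, G are mutually adjacent (a clique of size 6), so at least 6 colors are needed.
6 colors suffice: color 1 → {F}; color 2 → {B}; color 3 → {E, G}; color 4 → {D}; color 5 → {A}; color 6 → {C}.
Since 7 ≥ 6, a proper 7-coloring certainly exists.

Yes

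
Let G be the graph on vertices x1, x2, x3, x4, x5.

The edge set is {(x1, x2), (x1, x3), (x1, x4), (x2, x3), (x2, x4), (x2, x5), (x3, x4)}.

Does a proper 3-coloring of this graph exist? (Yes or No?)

No

x1, x2, x3, x4 form a clique, so at least 4 colors are needed.
So 3 colors are not enough.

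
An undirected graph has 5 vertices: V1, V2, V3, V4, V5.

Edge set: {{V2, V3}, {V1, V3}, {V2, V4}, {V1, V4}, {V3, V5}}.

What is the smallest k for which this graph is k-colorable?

V1 and V3 are adjacent, so at least 2 colors are needed.
2 colors suffice: color 1 → {V3, V4}; color 2 → {V1, V2, V5}. Each edge has distinct colors on its endpoints.

2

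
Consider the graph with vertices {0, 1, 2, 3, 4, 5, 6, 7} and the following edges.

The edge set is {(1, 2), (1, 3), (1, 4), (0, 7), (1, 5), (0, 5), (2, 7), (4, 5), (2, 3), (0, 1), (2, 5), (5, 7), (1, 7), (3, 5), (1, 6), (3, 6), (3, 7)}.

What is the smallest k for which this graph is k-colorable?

1, 2, 3, 5, 7 form a clique, so at least 5 colors are needed.
5 colors suffice: 0=yellow, 1=red, 2=purple, 3=yellow, 4=green, 5=blue, 6=blue, 7=green. No two adjacent vertices share a color.

5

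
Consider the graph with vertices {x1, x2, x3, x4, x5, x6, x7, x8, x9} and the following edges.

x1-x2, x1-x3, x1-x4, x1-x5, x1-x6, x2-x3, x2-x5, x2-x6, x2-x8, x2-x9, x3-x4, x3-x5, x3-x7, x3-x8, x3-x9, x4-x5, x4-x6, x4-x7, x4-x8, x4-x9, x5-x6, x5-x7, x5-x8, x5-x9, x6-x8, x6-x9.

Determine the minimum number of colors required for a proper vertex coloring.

x3, x4, x5, x7 are mutually adjacent (a clique of size 4), so at least 4 colors are needed.
A valid assignment using 4 colors: x1=4, x2=2, x3=3, x4=2, x5=1, x6=3, x7=4, x8=4, x9=4. No two adjacent vertices share a color.

4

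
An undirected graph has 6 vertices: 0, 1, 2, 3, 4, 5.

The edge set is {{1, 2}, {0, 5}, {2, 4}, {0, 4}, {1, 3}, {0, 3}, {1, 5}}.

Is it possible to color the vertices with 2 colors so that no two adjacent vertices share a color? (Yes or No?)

The cycle 2-1-5-0-4-2 has odd length 5, so it cannot be 2-colored; at least 3 colors are needed.
So 2 colors are not enough.

No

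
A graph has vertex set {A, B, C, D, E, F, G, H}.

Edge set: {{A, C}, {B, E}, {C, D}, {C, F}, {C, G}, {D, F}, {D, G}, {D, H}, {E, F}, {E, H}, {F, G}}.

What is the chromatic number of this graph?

C, D, F, G form a clique, so at least 4 colors are needed.
A valid assignment using 4 colors: A=blue, B=blue, C=red, D=green, E=red, F=blue, G=yellow, H=blue. No two adjacent vertices share a color.

4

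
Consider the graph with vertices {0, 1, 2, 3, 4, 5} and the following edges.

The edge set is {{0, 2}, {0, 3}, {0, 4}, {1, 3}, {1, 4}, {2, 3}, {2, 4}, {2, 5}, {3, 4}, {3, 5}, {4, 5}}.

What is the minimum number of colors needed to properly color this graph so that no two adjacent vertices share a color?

2, 3, 4, 5 form a clique, so at least 4 colors are needed.
4 colors suffice: color a → {3}; color b → {4}; color c → {1, 2}; color d → {0, 5}. No two adjacent vertices share a color.

4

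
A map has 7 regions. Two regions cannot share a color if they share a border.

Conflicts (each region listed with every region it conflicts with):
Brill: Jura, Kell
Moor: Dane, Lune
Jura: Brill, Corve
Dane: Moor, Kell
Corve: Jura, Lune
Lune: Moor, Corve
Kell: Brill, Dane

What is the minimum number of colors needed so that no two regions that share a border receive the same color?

3

The cycle Lune-Moor-Dane-Kell-Brill-Jura-Corve-Lune has odd length 7, so it cannot be 2-colored; at least 3 colors are needed.
A valid assignment using 3 colors: Brill=2, Moor=1, Jura=1, Dane=2, Corve=3, Lune=2, Kell=1. No two conflicting regions share a color.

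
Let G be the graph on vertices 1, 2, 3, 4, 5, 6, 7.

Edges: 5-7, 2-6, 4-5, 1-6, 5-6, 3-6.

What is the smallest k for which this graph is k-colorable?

2

1 and 6 are adjacent, so at least 2 colors are needed.
A valid assignment using 2 colors: 1=blue, 2=blue, 3=blue, 4=red, 5=blue, 6=red, 7=red. Every edge joins two different colors.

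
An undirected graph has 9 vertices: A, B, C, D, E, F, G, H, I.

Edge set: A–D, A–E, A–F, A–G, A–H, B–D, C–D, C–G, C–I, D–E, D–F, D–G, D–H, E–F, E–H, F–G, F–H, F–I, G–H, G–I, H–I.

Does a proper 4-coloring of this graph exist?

No

A, D, E, F, H are mutually adjacent (a clique of size 5), so at least 5 colors are needed.
So 4 colors are not enough.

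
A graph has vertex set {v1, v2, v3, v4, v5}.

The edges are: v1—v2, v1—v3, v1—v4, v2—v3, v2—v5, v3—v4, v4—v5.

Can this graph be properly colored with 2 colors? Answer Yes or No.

v1, v3, v4 form a triangle, so at least 3 colors are needed.
So 2 colors are not enough.

No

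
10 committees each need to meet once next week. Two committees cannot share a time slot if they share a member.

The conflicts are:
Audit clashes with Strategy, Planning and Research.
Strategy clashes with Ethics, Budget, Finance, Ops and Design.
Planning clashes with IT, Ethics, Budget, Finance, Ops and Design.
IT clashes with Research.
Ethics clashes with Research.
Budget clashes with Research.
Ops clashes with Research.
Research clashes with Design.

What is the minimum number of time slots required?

Planning and Finance conflict, so at least 2 time slots are needed.
2 time slots suffice: time slot 1 → {Strategy, Planning, Research}; time slot 2 → {Audit, IT, Ethics, Budget, Finance, Ops, Design}. No two conflicting committees share a time slot.

2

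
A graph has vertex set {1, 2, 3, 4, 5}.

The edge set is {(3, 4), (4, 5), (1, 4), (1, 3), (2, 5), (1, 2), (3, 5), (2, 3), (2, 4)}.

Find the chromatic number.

4

2, 3, 4, 5 are pairwise adjacent (a clique of size 4), so at least 4 colors are needed.
One proper 4-coloring: 1=d, 2=b, 3=c, 4=a, 5=d. Each edge has distinct colors on its endpoints.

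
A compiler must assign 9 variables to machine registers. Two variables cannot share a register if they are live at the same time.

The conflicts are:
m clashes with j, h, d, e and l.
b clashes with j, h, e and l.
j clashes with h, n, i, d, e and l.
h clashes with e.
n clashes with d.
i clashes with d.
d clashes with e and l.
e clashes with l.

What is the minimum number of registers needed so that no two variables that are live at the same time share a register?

5

m, j, d, e, l pairwise conflict, so at least 5 registers are needed.
5 registers suffice: register 1 → {j}; register 2 → {b, d}; register 3 → {n, i, e}; register 4 → {m}; register 5 → {h, l}. No two conflicting variables share a register.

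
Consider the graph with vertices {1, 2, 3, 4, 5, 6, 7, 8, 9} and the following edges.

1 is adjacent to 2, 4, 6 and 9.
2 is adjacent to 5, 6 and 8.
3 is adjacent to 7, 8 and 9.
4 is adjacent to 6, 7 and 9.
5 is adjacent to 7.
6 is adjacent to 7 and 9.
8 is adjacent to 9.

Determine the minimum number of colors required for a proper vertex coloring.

4

1, 4, 6, 9 form a clique, so at least 4 colors are needed.
4 colors suffice: 1=green, 2=red, 3=green, 4=yellow, 5=blue, 6=blue, 7=red, 8=blue, 9=red. Each edge has distinct colors on its endpoints.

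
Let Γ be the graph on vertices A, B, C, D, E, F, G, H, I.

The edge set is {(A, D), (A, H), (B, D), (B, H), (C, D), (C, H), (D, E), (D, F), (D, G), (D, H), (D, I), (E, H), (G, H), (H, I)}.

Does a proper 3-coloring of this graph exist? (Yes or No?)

The chromatic number is 3. A, D, H form a triangle, so at least 3 colors are needed.
3 colors suffice: A=3, B=3, C=3, D=1, E=3, F=2, G=3, H=2, I=3.
That is already a proper 3-coloring.

Yes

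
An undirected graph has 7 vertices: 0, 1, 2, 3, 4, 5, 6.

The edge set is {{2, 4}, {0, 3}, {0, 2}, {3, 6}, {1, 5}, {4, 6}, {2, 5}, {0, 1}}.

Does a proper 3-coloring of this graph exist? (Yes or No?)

Yes

The chromatic number is 3. The cycle 0-2-4-6-3-0 has odd length 5, so it cannot be 2-colored; at least 3 colors are needed.
3 colors suffice: color red → {1, 2, 3}; color blue → {0, 4, 5}; color green → {6}.
That is already a proper 3-coloring.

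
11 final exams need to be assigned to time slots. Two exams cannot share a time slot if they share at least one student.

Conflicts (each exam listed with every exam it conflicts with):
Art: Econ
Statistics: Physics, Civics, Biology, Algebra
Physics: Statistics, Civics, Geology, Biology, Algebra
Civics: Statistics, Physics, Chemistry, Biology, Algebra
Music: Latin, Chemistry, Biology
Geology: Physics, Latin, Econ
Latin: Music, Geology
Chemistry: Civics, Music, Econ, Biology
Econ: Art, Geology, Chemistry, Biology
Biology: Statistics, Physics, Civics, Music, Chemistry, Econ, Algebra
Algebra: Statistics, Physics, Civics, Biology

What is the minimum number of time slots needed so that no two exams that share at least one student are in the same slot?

5

Statistics, Physics, Civics, Biology, Algebra all conflict with each other, so at least 5 time slots are needed.
A valid assignment using 5 time slots: Art=1, Statistics=4, Physics=2, Civics=3, Music=2, Geology=1, Latin=3, Chemistry=4, Econ=2, Biology=1, Algebra=5. Every pair that conflicts lands in different time slots.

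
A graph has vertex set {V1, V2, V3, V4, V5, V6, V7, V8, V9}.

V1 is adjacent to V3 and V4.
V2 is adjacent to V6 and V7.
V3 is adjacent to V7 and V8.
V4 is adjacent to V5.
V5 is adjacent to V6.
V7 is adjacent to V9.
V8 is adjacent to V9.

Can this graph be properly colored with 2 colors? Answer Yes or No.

The cycle V4-V5-V6-V2-V7-V3-V1-V4 has odd length 7, so it cannot be 2-colored; at least 3 colors are needed.
So 2 colors are not enough.

No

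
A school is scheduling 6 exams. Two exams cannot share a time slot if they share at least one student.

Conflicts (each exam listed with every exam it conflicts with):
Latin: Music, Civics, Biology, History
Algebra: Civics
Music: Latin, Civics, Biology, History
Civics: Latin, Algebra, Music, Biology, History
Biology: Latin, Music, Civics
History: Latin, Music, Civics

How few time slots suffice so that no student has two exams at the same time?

Latin, Music, Civics, History are mutually in conflict, so at least 4 time slots are needed.
4 time slots suffice: time slot 1 → {Civics}; time slot 2 → {Latin, Algebra}; time slot 3 → {Music}; time slot 4 → {Biology, History}. No two conflicting exams share a time slot.

4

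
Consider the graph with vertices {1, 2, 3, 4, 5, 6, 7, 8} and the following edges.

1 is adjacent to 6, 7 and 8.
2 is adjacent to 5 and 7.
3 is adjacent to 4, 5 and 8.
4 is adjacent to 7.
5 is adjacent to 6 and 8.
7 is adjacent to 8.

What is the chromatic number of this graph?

1, 7, 8 form a triangle, so at least 3 colors are needed.
One proper 3-coloring: 1=green, 2=blue, 3=green, 4=blue, 5=red, 6=blue, 7=red, 8=blue. Each edge has distinct colors on its endpoints.

3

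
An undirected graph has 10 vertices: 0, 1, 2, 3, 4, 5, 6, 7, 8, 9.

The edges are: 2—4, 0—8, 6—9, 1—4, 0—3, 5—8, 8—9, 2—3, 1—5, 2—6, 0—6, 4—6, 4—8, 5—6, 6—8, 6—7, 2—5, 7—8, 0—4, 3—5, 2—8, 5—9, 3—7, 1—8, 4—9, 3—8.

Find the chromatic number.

4

2, 3, 5, 8 are pairwise adjacent (a clique of size 4), so at least 4 colors are needed.
A valid assignment using 4 colors: 0=yellow, 1=blue, 2=yellow, 3=blue, 4=green, 5=green, 6=blue, 7=green, 8=red, 9=yellow. Every edge joins two different colors.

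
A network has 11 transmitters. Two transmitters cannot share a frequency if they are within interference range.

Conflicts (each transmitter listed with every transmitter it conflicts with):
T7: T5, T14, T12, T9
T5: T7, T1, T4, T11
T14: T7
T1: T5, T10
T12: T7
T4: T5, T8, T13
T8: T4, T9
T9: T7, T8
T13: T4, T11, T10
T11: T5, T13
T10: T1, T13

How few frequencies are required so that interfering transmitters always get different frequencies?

The cycle T5-T4-T8-T9-T7-T5 has odd length 5, so it cannot be 2-colored; at least 3 frequencies are needed.
3 frequencies suffice: frequency 1 → {T5, T14, T12, T8, T13}; frequency 2 → {T7, T1, T4, T11}; frequency 3 → {T9, T10}. Every pair that conflicts lands in different frequencies.

3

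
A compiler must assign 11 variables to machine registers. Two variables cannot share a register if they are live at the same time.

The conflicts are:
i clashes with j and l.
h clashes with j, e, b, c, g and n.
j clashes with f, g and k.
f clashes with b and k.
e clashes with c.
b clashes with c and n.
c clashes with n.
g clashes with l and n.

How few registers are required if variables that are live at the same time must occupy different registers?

4

h, b, c, n pairwise conflict, so at least 4 registers are needed.
Using 4 registers: i=1, h=1, j=2, f=1, e=2, b=2, c=3, g=3, l=2, k=3, n=4. Every pair that conflicts lands in different registers.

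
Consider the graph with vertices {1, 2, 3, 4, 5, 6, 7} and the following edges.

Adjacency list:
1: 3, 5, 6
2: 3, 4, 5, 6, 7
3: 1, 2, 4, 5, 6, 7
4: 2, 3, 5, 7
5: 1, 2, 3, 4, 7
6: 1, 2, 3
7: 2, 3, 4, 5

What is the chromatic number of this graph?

2, 3, 4, 5, 7 are pairwise adjacent (a clique of size 5), so at least 5 colors are needed.
5 colors suffice: 1=blue, 2=blue, 3=red, 4=purple, 5=green, 6=green, 7=yellow. Every edge joins two different colors.

5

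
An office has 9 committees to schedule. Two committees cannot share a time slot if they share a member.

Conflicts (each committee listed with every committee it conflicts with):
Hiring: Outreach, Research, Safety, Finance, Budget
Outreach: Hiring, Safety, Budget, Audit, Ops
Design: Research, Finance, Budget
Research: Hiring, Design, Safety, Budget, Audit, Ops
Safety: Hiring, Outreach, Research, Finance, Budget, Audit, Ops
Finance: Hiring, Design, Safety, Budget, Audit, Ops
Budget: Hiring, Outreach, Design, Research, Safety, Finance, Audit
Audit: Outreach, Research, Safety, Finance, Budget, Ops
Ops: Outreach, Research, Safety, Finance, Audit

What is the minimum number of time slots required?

4

Safety, Finance, Audit, Ops all conflict with each other, so at least 4 time slots are needed.
4 time slots suffice: time slot 1 → {Design, Safety}; time slot 2 → {Budget, Ops}; time slot 3 → {Outreach, Research, Finance}; time slot 4 → {Hiring, Audit}. Each listed conflict is separated.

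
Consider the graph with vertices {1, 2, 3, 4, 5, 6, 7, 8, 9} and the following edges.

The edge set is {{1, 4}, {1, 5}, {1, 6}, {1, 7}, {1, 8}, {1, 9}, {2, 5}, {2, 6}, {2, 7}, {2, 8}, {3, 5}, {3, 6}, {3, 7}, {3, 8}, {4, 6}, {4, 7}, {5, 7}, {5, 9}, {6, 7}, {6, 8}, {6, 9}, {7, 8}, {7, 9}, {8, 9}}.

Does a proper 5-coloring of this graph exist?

Yes

The chromatic number is 5. 1, 6, 7, 8, 9 form a clique, so at least 5 colors are needed.
5 colors suffice: color a → {7}; color b → {5, 6}; color c → {1, 2, 3}; color d → {4, 8}; color e → {9}.
That is already a proper 5-coloring.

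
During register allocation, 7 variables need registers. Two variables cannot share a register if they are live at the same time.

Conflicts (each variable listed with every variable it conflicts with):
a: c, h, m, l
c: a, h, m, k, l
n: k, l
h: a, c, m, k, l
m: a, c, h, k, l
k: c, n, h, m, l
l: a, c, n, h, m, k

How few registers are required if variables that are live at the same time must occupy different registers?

5

a, c, h, m, l pairwise conflict, so at least 5 registers are needed.
5 registers suffice: register 1 → {l}; register 2 → {n, m}; register 3 → {c}; register 4 → {a, k}; register 5 → {h}. No two conflicting variables share a register.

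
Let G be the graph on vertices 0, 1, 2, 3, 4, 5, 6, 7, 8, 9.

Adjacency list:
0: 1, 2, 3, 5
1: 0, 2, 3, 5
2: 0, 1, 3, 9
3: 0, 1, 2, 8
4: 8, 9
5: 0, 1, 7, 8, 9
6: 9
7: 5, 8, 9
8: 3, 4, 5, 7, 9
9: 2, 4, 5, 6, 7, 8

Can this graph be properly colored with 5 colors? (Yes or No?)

Yes

The chromatic number is 4. 0, 1, 2, 3 are pairwise adjacent (a clique of size 4), so at least 4 colors are needed.
4 colors suffice: color a → {0, 9}; color b → {2, 4, 5, 6}; color c → {1, 8}; color d → {3, 7}.
Since 5 ≥ 4, a proper 5-coloring certainly exists.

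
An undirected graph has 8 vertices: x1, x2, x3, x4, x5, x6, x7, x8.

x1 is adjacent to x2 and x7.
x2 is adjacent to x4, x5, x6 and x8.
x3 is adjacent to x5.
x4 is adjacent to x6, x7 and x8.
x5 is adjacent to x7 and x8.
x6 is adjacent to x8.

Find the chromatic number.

4

x2, x4, x6, x8 form a clique, so at least 4 colors are needed.
One proper 4-coloring: x1=2, x2=1, x3=1, x4=2, x5=2, x6=4, x7=1, x8=3. No two adjacent vertices share a color.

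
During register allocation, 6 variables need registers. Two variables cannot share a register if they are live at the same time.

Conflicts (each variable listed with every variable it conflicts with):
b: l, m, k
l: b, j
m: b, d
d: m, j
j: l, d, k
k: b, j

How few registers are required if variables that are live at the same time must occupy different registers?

The cycle m-b-l-j-d-m has odd length 5, so it cannot be 2-colored; at least 3 registers are needed.
3 registers suffice: register 1 → {b, j}; register 2 → {l, m, k}; register 3 → {d}. Each listed conflict is separated.

3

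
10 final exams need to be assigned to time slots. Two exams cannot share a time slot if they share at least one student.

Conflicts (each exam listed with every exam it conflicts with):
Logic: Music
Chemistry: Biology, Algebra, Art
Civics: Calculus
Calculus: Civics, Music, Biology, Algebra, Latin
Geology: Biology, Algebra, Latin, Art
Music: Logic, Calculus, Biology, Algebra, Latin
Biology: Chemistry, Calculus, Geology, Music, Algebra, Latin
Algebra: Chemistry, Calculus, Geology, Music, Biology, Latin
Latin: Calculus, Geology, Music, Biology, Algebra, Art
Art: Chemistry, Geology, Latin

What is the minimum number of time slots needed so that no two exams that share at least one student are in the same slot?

5

Calculus, Music, Biology, Algebra, Latin all conflict with each other, so at least 5 time slots are needed.
A valid assignment using 5 time slots: Logic=1, Chemistry=2, Civics=1, Calculus=5, Geology=4, Music=4, Biology=1, Algebra=3, Latin=2, Art=1. No two conflicting exams share a time slot.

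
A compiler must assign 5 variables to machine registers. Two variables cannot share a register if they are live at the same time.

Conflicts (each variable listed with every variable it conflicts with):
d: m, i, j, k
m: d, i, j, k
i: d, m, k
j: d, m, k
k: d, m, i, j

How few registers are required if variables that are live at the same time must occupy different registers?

d, m, j, k are mutually in conflict, so at least 4 registers are needed.
4 registers suffice: register 1 → {k}; register 2 → {m}; register 3 → {d}; register 4 → {i, j}. No two conflicting variables share a register.

4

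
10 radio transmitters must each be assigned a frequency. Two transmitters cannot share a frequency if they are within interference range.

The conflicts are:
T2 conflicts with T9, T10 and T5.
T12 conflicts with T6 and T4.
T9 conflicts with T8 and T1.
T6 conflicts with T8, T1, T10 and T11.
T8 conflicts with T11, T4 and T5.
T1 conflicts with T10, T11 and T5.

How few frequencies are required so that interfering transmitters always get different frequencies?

T6, T1, T10 all conflict with each other, so at least 3 frequencies are needed.
3 frequencies suffice: frequency 1 → {T9, T6, T4, T5}; frequency 2 → {T2, T12, T8, T1}; frequency 3 → {T10, T11}. Every pair that conflicts lands in different frequencies.

3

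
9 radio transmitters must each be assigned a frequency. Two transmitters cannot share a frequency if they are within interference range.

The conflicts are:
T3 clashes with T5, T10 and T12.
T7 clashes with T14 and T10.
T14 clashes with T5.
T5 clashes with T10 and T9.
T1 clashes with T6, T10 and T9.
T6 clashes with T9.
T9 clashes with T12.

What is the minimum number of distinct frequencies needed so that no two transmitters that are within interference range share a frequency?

3

T3, T5, T10 are mutually in conflict, so at least 3 frequencies are needed.
A valid assignment using 3 frequencies: T3=3, T7=1, T14=2, T5=1, T1=1, T6=3, T10=2, T9=2, T12=1. Each listed conflict is separated.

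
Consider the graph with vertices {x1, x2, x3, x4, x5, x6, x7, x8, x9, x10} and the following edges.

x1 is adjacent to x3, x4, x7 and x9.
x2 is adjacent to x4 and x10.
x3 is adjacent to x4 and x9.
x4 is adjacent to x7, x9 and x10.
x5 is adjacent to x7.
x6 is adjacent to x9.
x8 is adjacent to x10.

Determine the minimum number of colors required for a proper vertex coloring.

x1, x3, x4, x9 form a clique, so at least 4 colors are needed.
4 colors suffice: color R → {x4, x5, x6, x8}; color B → {x7, x9, x10}; color G → {x1, x2}; color Y → {x3}. Each edge has distinct colors on its endpoints.

4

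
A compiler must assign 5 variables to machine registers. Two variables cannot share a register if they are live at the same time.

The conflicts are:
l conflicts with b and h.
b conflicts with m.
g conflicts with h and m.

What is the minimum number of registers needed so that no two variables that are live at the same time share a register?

The cycle m-b-l-h-g-m has odd length 5, so it cannot be 2-colored; at least 3 registers are needed.
3 registers suffice: register 1 → {l, g}; register 2 → {b, h}; register 3 → {m}. Each listed conflict is separated.

3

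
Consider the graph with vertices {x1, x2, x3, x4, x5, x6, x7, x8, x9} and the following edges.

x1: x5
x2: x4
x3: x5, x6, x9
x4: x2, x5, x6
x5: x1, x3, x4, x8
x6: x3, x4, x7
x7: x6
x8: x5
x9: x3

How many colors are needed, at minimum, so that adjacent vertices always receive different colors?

2

x6 and x7 are adjacent, so at least 2 colors are needed.
2 colors suffice: color 1 → {x2, x5, x6, x9}; color 2 → {x1, x3, x4, x7, x8}. No two adjacent vertices share a color.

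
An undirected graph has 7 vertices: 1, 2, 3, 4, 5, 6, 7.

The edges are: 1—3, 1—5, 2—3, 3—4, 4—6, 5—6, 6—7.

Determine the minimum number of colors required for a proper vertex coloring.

The cycle 1-5-6-4-3-1 has odd length 5, so it cannot be 2-colored; at least 3 colors are needed.
One proper 3-coloring: 1=b, 2=b, 3=a, 4=b, 5=c, 6=a, 7=b. Each edge has distinct colors on its endpoints.

3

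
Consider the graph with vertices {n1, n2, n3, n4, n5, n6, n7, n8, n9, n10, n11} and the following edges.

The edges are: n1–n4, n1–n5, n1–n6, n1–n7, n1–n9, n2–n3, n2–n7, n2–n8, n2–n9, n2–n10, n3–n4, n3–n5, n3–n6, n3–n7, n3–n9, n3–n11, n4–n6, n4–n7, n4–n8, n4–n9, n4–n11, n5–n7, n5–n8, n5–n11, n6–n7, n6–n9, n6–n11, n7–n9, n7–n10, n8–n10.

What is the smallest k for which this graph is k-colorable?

5

n1, n4, n6, n7, n9 are mutually adjacent (a clique of size 5), so at least 5 colors are needed.
A valid assignment using 5 colors: n1=3, n2=2, n3=3, n4=2, n5=2, n6=4, n7=1, n8=1, n9=5, n10=3, n11=1. Each edge has distinct colors on its endpoints.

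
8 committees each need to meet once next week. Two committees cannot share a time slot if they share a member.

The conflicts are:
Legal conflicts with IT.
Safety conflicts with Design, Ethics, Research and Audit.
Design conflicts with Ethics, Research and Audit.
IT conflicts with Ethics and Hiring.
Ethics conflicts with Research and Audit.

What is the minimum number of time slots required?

4

Safety, Design, Ethics, Research all conflict with each other, so at least 4 time slots are needed.
4 time slots suffice: time slot 1 → {Legal, Ethics, Hiring}; time slot 2 → {Safety, IT}; time slot 3 → {Design}; time slot 4 → {Research, Audit}. Each listed conflict is separated.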